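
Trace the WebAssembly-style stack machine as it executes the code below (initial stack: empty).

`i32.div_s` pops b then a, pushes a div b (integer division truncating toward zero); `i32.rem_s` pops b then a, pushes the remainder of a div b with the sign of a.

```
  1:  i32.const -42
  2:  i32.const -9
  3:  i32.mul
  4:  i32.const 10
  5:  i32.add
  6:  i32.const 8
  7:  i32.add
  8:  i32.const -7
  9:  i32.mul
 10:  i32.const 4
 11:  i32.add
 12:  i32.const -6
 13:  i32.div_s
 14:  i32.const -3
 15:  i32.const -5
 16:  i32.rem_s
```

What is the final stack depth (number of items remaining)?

i32.const -42 : [-42]
i32.const -9  : [-42, -9]
i32.mul       : [378]
i32.const 10  : [378, 10]
i32.add       : [388]
i32.const 8   : [388, 8]
i32.add       : [396]
i32.const -7  : [396, -7]
i32.mul       : [-2772]
i32.const 4   : [-2772, 4]
i32.add       : [-2768]
i32.const -6  : [-2768, -6]
i32.div_s     : [461]
i32.const -3  : [461, -3]
i32.const -5  : [461, -3, -5]
i32.rem_s     : [461, -3]

2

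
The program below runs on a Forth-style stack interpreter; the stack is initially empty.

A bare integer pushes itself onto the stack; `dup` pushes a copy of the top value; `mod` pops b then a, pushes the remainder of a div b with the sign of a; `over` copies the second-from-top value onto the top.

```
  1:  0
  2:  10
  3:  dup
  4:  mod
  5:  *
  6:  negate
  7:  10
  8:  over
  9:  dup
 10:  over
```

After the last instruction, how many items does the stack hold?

0      -> 0
10     -> 0 10
dup    -> 0 10 10
mod    -> 0 0
*      -> 0
negate -> 0
10     -> 0 10
over   -> 0 10 0
dup    -> 0 10 0 0
over   -> 0 10 0 0 0

5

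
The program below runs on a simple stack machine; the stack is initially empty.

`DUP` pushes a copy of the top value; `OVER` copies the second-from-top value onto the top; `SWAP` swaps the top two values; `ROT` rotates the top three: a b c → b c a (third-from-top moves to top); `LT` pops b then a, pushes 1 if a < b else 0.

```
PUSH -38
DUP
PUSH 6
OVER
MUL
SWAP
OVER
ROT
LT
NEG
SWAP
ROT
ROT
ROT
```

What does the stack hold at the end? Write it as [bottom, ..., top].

[-38, 0, -38]

PUSH -38 → [-38]
DUP      → [-38, -38]
PUSH 6   → [-38, -38, 6]
OVER     → [-38, -38, 6, -38]
MUL      → [-38, -38, -228]
SWAP     → [-38, -228, -38]
OVER     → [-38, -228, -38, -228]
ROT      → [-38, -38, -228, -228]
LT       → [-38, -38, 0]
NEG      → [-38, -38, 0]
SWAP     → [-38, 0, -38]
ROT      → [0, -38, -38]
ROT      → [-38, -38, 0]
ROT      → [-38, 0, -38]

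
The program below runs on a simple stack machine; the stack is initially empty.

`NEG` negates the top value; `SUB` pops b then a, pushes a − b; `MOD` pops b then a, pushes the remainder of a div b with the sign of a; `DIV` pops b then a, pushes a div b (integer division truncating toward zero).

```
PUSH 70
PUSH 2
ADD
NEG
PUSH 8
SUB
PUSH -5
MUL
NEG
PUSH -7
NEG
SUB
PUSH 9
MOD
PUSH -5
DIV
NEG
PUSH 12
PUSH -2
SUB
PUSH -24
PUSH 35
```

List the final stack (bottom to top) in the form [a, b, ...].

PUSH 70   70
PUSH 2    70 2
ADD       72
NEG       -72
PUSH 8    -72 8
SUB       -80
PUSH -5   -80 -5
MUL       400
NEG       -400
PUSH -7   -400 -7
NEG       -400 7
SUB       -407
PUSH 9    -407 9
MOD       -2
PUSH -5   -2 -5
DIV       0
NEG       0
PUSH 12   0 12
PUSH -2   0 12 -2
SUB       0 14
PUSH -24  0 14 -24
PUSH 35   0 14 -24 35

[0, 14, -24, 35]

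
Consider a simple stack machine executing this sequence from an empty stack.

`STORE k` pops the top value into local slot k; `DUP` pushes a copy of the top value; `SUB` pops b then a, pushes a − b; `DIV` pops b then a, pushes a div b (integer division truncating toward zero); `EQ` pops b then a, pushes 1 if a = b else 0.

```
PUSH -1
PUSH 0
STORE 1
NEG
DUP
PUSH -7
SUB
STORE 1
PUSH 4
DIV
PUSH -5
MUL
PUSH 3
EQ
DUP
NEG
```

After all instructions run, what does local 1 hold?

PUSH -1 -> -1
PUSH 0  -> -1 0
STORE 1 -> -1
NEG     -> 1
DUP     -> 1 1
PUSH -7 -> 1 1 -7
SUB     -> 1 8
STORE 1 -> 1
PUSH 4  -> 1 4
DIV     -> 0
PUSH -5 -> 0 -5
MUL     -> 0
PUSH 3  -> 0 3
EQ      -> 0
DUP     -> 0 0
NEG     -> 0 0

8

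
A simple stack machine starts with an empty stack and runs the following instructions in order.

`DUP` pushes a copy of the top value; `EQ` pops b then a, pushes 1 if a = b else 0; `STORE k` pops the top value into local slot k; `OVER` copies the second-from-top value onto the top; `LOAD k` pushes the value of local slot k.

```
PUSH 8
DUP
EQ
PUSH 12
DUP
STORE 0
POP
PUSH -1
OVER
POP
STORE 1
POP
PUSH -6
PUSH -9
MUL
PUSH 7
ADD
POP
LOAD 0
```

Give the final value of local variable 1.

-1

PUSH 8  : [8]
DUP     : [8, 8]
EQ      : [1]
PUSH 12 : [1, 12]
DUP     : [1, 12, 12]
STORE 0 : [1, 12]
POP     : [1]
PUSH -1 : [1, -1]
OVER    : [1, -1, 1]
POP     : [1, -1]
STORE 1 : [1]
POP     : []
PUSH -6 : [-6]
PUSH -9 : [-6, -9]
MUL     : [54]
PUSH 7  : [54, 7]
ADD     : [61]
POP     : []
LOAD 0  : [12]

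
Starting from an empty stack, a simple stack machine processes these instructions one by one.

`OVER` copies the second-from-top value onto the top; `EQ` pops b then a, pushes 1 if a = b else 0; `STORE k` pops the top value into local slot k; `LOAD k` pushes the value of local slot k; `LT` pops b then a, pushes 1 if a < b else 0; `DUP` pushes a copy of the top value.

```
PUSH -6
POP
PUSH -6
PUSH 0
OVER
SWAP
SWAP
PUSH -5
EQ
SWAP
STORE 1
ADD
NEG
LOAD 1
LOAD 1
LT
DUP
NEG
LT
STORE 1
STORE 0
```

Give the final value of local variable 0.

6

PUSH -6 : [-6]
POP     : []
PUSH -6 : [-6]
PUSH 0  : [-6, 0]
OVER    : [-6, 0, -6]
SWAP    : [-6, -6, 0]
SWAP    : [-6, 0, -6]
PUSH -5 : [-6, 0, -6, -5]
EQ      : [-6, 0, 0]
SWAP    : [-6, 0, 0]
STORE 1 : [-6, 0]
ADD     : [-6]
NEG     : [6]
LOAD 1  : [6, 0]
LOAD 1  : [6, 0, 0]
LT      : [6, 0]
DUP     : [6, 0, 0]
NEG     : [6, 0, 0]
LT      : [6, 0]
STORE 1 : [6]
STORE 0 : []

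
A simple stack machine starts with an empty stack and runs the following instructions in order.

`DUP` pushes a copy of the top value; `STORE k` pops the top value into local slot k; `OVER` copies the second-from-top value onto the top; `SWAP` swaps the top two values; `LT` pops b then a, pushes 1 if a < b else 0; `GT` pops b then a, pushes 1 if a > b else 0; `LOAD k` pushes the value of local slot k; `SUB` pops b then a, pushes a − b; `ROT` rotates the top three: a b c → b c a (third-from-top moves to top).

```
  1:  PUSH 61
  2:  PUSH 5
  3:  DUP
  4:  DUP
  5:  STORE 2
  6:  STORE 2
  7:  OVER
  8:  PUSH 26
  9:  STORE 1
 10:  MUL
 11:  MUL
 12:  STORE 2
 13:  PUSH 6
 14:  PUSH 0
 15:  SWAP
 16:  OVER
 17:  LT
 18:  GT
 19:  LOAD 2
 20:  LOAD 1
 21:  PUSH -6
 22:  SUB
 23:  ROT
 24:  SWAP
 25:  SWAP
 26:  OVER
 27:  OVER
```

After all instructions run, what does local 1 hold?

PUSH 61  [61]
PUSH 5   [61, 5]
DUP      [61, 5, 5]
DUP      [61, 5, 5, 5]
STORE 2  [61, 5, 5]
STORE 2  [61, 5]
OVER     [61, 5, 61]
PUSH 26  [61, 5, 61, 26]
STORE 1  [61, 5, 61]
MUL      [61, 305]
MUL      [18605]
STORE 2  []
PUSH 6   [6]
PUSH 0   [6, 0]
SWAP     [0, 6]
OVER     [0, 6, 0]
LT       [0, 0]
GT       [0]
LOAD 2   [0, 18605]
LOAD 1   [0, 18605, 26]
PUSH -6  [0, 18605, 26, -6]
SUB      [0, 18605, 32]
ROT      [18605, 32, 0]
SWAP     [18605, 0, 32]
SWAP     [18605, 32, 0]
OVER     [18605, 32, 0, 32]
OVER     [18605, 32, 0, 32, 0]

26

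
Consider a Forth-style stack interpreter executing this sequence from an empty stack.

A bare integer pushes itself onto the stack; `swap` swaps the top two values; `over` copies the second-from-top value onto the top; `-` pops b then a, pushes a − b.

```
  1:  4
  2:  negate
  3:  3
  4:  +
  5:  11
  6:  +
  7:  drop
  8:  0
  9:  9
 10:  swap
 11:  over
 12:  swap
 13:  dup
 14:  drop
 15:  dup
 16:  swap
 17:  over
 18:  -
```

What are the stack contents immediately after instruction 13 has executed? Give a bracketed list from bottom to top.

4      -> 4
negate -> -4
3      -> -4 3
+      -> -1
11     -> -1 11
+      -> 10
drop   -> (empty)
0      -> 0
9      -> 0 9
swap   -> 9 0
over   -> 9 0 9
swap   -> 9 9 0
dup    -> 9 9 0 0

[9, 9, 0, 0]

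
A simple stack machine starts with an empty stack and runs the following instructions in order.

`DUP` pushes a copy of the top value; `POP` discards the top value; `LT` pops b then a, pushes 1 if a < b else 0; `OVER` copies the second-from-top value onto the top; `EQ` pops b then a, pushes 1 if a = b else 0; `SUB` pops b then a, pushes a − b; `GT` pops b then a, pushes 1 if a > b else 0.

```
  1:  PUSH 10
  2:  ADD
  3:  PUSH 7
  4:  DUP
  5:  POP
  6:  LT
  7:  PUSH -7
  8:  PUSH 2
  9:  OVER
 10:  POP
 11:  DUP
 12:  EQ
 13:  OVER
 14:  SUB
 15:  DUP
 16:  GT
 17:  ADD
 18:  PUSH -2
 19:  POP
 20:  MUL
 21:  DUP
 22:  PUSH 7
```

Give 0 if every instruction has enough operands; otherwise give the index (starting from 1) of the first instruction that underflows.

2

PUSH 10 : [10]
ADD  — needs 2 operands, stack has 1 → underflow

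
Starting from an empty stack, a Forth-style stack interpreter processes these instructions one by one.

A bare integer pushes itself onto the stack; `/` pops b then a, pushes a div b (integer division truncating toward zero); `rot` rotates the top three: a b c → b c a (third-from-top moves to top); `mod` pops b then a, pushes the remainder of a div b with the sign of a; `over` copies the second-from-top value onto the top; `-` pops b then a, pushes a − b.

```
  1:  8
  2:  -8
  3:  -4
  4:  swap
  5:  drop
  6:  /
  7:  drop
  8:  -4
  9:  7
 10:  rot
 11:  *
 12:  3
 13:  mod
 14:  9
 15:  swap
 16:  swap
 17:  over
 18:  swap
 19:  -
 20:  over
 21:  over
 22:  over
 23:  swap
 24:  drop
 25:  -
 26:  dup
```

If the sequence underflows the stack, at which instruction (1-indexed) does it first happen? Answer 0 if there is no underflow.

8    -> 8
-8   -> 8 -8
-4   -> 8 -8 -4
swap -> 8 -4 -8
drop -> 8 -4
/    -> -2
drop -> (empty)
-4   -> -4
7    -> -4 7
rot  — needs 3 operands, stack has 2 → underflow

10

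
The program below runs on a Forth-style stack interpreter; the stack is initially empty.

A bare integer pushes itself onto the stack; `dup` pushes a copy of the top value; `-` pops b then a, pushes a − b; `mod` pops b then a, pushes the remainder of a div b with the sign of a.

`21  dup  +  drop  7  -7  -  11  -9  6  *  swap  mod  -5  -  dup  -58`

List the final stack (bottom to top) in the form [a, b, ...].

[14, -5, -5, -58]

21   -> 21
dup  -> 21 21
+    -> 42
drop -> (empty)
7    -> 7
-7   -> 7 -7
-    -> 14
11   -> 14 11
-9   -> 14 11 -9
6    -> 14 11 -9 6
*    -> 14 11 -54
swap -> 14 -54 11
mod  -> 14 -10
-5   -> 14 -10 -5
-    -> 14 -5
dup  -> 14 -5 -5
-58  -> 14 -5 -5 -58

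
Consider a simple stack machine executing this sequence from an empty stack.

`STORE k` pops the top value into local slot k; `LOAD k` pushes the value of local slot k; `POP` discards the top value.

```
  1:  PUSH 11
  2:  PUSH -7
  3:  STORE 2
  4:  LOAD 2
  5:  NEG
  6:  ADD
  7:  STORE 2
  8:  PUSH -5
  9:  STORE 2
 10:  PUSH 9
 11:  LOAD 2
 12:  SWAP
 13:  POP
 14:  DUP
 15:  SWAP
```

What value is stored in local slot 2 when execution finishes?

-5

PUSH 11 → 11
PUSH -7 → 11 -7
STORE 2 → 11
LOAD 2  → 11 -7
NEG     → 11 7
ADD     → 18
STORE 2 → (empty)
PUSH -5 → -5
STORE 2 → (empty)
PUSH 9  → 9
LOAD 2  → 9 -5
SWAP    → -5 9
POP     → -5
DUP     → -5 -5
SWAP    → -5 -5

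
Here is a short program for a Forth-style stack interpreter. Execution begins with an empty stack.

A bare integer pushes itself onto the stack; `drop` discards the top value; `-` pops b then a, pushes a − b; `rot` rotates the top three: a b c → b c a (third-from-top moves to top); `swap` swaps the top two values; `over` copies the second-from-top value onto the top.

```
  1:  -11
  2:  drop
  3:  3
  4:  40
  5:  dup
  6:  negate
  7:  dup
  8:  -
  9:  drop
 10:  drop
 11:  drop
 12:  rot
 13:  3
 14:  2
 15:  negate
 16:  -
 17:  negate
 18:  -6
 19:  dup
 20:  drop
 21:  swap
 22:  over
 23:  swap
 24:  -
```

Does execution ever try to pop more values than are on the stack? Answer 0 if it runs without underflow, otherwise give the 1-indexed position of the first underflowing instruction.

12

-11     -11
drop    (empty)
3       3
40      3 40
dup     3 40 40
negate  3 40 -40
dup     3 40 -40 -40
-       3 40 0
drop    3 40
drop    3
drop    (empty)
rot  — needs 3 operands, stack has 0 → underflow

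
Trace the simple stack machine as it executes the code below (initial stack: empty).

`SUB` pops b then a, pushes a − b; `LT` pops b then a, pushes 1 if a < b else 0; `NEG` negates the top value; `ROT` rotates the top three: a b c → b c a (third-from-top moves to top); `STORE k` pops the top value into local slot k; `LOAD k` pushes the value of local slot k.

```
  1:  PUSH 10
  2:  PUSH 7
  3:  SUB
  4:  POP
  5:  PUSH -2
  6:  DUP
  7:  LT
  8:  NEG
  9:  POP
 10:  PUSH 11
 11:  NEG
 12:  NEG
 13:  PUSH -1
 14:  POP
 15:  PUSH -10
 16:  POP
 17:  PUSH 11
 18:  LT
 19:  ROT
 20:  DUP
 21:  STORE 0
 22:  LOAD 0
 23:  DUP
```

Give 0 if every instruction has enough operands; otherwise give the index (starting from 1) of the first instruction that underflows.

PUSH 10  → 10
PUSH 7   → 10 7
SUB      → 3
POP      → (empty)
PUSH -2  → -2
DUP      → -2 -2
LT       → 0
NEG      → 0
POP      → (empty)
PUSH 11  → 11
NEG      → -11
NEG      → 11
PUSH -1  → 11 -1
POP      → 11
PUSH -10 → 11 -10
POP      → 11
PUSH 11  → 11 11
LT       → 0
ROT  — needs 3 operands, stack has 1 → underflow

19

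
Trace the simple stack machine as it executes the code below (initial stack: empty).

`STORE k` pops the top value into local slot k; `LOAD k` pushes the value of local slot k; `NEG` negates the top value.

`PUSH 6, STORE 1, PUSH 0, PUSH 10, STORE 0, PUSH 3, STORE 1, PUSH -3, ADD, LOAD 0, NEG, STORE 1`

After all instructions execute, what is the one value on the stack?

PUSH 6  : 6
STORE 1 : (empty)
PUSH 0  : 0
PUSH 10 : 0 10
STORE 0 : 0
PUSH 3  : 0 3
STORE 1 : 0
PUSH -3 : 0 -3
ADD     : -3
LOAD 0  : -3 10
NEG     : -3 -10
STORE 1 : -3

-3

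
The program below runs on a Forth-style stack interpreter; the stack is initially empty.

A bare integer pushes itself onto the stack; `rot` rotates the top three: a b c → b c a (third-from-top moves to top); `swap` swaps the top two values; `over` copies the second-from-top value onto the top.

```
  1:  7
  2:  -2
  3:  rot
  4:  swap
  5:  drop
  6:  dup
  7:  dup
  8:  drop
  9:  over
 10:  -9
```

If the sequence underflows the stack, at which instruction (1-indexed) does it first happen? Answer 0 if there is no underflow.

7  : [7]
-2 : [7, -2]
rot  — needs 3 operands, stack has 2 → underflow

3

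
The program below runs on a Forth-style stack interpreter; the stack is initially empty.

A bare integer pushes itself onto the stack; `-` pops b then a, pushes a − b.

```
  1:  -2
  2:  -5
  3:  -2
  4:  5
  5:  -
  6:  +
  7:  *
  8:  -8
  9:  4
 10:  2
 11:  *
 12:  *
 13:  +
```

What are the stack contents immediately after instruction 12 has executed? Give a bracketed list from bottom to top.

[24, -64]

-2 : -2
-5 : -2 -5
-2 : -2 -5 -2
5  : -2 -5 -2 5
-  : -2 -5 -7
+  : -2 -12
*  : 24
-8 : 24 -8
4  : 24 -8 4
2  : 24 -8 4 2
*  : 24 -8 8
*  : 24 -64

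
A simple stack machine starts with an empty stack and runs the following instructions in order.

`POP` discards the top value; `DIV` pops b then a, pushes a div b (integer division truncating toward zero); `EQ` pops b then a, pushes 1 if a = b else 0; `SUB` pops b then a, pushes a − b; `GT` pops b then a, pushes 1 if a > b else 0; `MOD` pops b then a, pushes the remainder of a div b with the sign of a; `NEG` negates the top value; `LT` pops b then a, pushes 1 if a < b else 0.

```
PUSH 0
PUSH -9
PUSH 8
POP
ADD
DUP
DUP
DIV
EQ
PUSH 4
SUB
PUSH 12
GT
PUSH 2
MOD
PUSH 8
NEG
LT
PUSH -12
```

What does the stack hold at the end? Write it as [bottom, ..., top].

PUSH 0   : 0
PUSH -9  : 0 -9
PUSH 8   : 0 -9 8
POP      : 0 -9
ADD      : -9
DUP      : -9 -9
DUP      : -9 -9 -9
DIV      : -9 1
EQ       : 0
PUSH 4   : 0 4
SUB      : -4
PUSH 12  : -4 12
GT       : 0
PUSH 2   : 0 2
MOD      : 0
PUSH 8   : 0 8
NEG      : 0 -8
LT       : 0
PUSH -12 : 0 -12

[0, -12]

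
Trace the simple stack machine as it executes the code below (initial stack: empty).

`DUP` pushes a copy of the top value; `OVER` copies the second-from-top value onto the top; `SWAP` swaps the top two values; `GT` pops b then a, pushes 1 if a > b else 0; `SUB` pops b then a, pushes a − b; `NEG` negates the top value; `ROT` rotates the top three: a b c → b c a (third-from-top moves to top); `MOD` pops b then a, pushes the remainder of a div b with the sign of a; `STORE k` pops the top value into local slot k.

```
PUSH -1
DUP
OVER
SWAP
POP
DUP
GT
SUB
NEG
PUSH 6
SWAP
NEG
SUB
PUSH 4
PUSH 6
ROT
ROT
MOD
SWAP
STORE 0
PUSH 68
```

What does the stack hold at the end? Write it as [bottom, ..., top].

PUSH -1 : [-1]
DUP     : [-1, -1]
OVER    : [-1, -1, -1]
SWAP    : [-1, -1, -1]
POP     : [-1, -1]
DUP     : [-1, -1, -1]
GT      : [-1, 0]
SUB     : [-1]
NEG     : [1]
PUSH 6  : [1, 6]
SWAP    : [6, 1]
NEG     : [6, -1]
SUB     : [7]
PUSH 4  : [7, 4]
PUSH 6  : [7, 4, 6]
ROT     : [4, 6, 7]
ROT     : [6, 7, 4]
MOD     : [6, 3]
SWAP    : [3, 6]
STORE 0 : [3]
PUSH 68 : [3, 68]

[3, 68]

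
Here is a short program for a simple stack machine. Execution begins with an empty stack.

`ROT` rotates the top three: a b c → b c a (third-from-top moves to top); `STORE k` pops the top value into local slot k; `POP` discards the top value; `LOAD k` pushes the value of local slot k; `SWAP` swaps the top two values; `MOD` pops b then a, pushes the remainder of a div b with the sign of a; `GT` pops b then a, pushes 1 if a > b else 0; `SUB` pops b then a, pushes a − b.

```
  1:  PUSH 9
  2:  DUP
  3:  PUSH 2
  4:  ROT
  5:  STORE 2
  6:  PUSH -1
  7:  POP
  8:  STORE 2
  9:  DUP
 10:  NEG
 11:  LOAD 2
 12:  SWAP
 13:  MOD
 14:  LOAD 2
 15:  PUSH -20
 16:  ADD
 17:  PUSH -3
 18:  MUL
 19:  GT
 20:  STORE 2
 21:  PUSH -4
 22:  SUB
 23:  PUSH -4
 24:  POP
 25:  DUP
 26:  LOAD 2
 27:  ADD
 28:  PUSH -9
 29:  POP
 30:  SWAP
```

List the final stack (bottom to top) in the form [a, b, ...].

[13, 13]

PUSH 9   : [9]
DUP      : [9, 9]
PUSH 2   : [9, 9, 2]
ROT      : [9, 2, 9]
STORE 2  : [9, 2]
PUSH -1  : [9, 2, -1]
POP      : [9, 2]
STORE 2  : [9]
DUP      : [9, 9]
NEG      : [9, -9]
LOAD 2   : [9, -9, 2]
SWAP     : [9, 2, -9]
MOD      : [9, 2]
LOAD 2   : [9, 2, 2]
PUSH -20 : [9, 2, 2, -20]
ADD      : [9, 2, -18]
PUSH -3  : [9, 2, -18, -3]
MUL      : [9, 2, 54]
GT       : [9, 0]
STORE 2  : [9]
PUSH -4  : [9, -4]
SUB      : [13]
PUSH -4  : [13, -4]
POP      : [13]
DUP      : [13, 13]
LOAD 2   : [13, 13, 0]
ADD      : [13, 13]
PUSH -9  : [13, 13, -9]
POP      : [13, 13]
SWAP     : [13, 13]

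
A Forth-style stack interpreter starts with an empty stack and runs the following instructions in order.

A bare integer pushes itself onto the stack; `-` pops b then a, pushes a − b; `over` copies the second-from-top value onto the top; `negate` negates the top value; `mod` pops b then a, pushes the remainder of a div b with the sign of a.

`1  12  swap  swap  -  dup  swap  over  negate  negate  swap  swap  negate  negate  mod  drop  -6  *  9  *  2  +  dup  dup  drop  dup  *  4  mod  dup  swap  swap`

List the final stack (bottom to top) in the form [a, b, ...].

1       1
12      1 12
swap    12 1
swap    1 12
-       -11
dup     -11 -11
swap    -11 -11
over    -11 -11 -11
negate  -11 -11 11
negate  -11 -11 -11
swap    -11 -11 -11
swap    -11 -11 -11
negate  -11 -11 11
negate  -11 -11 -11
mod     -11 0
drop    -11
-6      -11 -6
*       66
9       66 9
*       594
2       594 2
+       596
dup     596 596
dup     596 596 596
drop    596 596
dup     596 596 596
*       596 355216
4       596 355216 4
mod     596 0
dup     596 0 0
swap    596 0 0
swap    596 0 0

[596, 0, 0]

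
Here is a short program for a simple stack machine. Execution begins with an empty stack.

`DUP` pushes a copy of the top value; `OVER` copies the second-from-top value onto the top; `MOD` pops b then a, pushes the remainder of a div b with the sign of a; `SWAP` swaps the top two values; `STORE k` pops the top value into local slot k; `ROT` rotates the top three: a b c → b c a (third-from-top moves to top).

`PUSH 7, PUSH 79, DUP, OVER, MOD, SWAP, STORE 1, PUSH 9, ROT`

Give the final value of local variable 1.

PUSH 7  : 7
PUSH 79 : 7 79
DUP     : 7 79 79
OVER    : 7 79 79 79
MOD     : 7 79 0
SWAP    : 7 0 79
STORE 1 : 7 0
PUSH 9  : 7 0 9
ROT     : 0 9 7

79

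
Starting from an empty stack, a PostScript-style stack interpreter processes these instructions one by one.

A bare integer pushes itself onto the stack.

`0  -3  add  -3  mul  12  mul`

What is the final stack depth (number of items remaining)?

0   -> [0]
-3  -> [0, -3]
add -> [-3]
-3  -> [-3, -3]
mul -> [9]
12  -> [9, 12]
mul -> [108]

1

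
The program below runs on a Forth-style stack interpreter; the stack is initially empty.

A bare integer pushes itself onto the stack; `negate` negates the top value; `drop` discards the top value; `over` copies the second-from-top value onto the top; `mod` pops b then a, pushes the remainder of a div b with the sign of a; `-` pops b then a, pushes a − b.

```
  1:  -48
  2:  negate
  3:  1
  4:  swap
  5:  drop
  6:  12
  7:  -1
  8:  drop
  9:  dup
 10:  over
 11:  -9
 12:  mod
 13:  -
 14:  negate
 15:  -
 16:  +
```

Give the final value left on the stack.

22

-48    -> -48
negate -> 48
1      -> 48 1
swap   -> 1 48
drop   -> 1
12     -> 1 12
-1     -> 1 12 -1
drop   -> 1 12
dup    -> 1 12 12
over   -> 1 12 12 12
-9     -> 1 12 12 12 -9
mod    -> 1 12 12 3
-      -> 1 12 9
negate -> 1 12 -9
-      -> 1 21
+      -> 22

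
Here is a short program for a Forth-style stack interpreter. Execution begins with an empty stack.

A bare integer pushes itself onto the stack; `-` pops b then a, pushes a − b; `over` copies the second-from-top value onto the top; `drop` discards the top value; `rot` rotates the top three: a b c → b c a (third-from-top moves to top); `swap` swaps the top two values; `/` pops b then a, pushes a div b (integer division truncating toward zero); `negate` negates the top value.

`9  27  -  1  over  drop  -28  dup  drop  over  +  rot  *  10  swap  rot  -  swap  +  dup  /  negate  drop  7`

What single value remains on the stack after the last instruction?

9      → [9]
27     → [9, 27]
-      → [-18]
1      → [-18, 1]
over   → [-18, 1, -18]
drop   → [-18, 1]
-28    → [-18, 1, -28]
dup    → [-18, 1, -28, -28]
drop   → [-18, 1, -28]
over   → [-18, 1, -28, 1]
+      → [-18, 1, -27]
rot    → [1, -27, -18]
*      → [1, 486]
10     → [1, 486, 10]
swap   → [1, 10, 486]
rot    → [10, 486, 1]
-      → [10, 485]
swap   → [485, 10]
+      → [495]
dup    → [495, 495]
/      → [1]
negate → [-1]
drop   → []
7      → [7]

7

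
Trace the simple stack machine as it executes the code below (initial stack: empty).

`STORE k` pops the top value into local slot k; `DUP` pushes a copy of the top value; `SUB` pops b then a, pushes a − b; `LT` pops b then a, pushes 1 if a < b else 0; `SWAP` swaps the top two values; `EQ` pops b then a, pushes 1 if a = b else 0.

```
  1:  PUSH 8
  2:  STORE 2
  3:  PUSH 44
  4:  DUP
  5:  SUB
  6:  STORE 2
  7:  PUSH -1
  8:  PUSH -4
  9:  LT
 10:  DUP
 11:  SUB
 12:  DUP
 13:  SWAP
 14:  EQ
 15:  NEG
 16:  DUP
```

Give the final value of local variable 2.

0

PUSH 8  → 8
STORE 2 → (empty)
PUSH 44 → 44
DUP     → 44 44
SUB     → 0
STORE 2 → (empty)
PUSH -1 → -1
PUSH -4 → -1 -4
LT      → 0
DUP     → 0 0
SUB     → 0
DUP     → 0 0
SWAP    → 0 0
EQ      → 1
NEG     → -1
DUP     → -1 -1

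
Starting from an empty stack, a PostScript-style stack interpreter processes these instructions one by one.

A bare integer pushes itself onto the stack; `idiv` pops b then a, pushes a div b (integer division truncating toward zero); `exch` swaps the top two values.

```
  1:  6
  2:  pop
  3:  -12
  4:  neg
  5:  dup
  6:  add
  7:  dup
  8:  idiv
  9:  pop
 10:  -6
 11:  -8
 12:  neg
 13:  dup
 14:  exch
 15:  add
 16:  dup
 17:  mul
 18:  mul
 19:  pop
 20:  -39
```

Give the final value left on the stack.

-39

6     [6]
pop   []
-12   [-12]
neg   [12]
dup   [12, 12]
add   [24]
dup   [24, 24]
idiv  [1]
pop   []
-6    [-6]
-8    [-6, -8]
neg   [-6, 8]
dup   [-6, 8, 8]
exch  [-6, 8, 8]
add   [-6, 16]
dup   [-6, 16, 16]
mul   [-6, 256]
mul   [-1536]
pop   []
-39   [-39]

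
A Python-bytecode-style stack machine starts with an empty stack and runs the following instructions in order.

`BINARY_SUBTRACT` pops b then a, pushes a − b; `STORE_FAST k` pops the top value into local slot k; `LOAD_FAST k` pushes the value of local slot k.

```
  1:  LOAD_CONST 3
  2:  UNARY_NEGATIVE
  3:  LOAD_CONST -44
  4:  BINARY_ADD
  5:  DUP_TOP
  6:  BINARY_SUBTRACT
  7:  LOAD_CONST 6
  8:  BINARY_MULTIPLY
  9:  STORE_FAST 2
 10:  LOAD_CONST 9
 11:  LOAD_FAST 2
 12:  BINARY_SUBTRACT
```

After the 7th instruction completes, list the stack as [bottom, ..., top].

[0, 6]

LOAD_CONST 3    -> 3
UNARY_NEGATIVE  -> -3
LOAD_CONST -44  -> -3 -44
BINARY_ADD      -> -47
DUP_TOP         -> -47 -47
BINARY_SUBTRACT -> 0
LOAD_CONST 6    -> 0 6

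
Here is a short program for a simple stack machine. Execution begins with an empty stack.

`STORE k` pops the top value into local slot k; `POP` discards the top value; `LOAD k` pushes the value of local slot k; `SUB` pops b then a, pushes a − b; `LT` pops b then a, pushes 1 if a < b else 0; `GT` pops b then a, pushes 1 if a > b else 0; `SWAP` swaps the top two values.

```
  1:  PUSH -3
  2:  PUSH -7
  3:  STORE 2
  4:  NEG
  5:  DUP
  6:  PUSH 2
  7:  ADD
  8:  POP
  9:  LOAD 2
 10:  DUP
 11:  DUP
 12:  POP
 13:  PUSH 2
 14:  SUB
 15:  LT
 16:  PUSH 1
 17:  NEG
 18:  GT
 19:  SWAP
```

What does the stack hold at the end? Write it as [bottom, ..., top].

[1, 3]

PUSH -3 : -3
PUSH -7 : -3 -7
STORE 2 : -3
NEG     : 3
DUP     : 3 3
PUSH 2  : 3 3 2
ADD     : 3 5
POP     : 3
LOAD 2  : 3 -7
DUP     : 3 -7 -7
DUP     : 3 -7 -7 -7
POP     : 3 -7 -7
PUSH 2  : 3 -7 -7 2
SUB     : 3 -7 -9
LT      : 3 0
PUSH 1  : 3 0 1
NEG     : 3 0 -1
GT      : 3 1
SWAP    : 1 3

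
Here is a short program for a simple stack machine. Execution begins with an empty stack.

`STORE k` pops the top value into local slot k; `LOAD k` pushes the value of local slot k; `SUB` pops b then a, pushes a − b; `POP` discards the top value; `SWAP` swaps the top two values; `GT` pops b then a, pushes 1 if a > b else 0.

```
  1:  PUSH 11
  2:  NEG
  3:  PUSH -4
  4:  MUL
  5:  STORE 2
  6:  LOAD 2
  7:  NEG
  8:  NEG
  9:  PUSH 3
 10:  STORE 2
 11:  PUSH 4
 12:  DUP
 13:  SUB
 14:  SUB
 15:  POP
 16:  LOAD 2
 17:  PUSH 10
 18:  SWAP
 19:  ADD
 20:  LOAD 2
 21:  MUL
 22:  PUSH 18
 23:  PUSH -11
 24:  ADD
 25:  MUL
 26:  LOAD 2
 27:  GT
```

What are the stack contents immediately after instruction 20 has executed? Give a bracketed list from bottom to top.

PUSH 11 → [11]
NEG     → [-11]
PUSH -4 → [-11, -4]
MUL     → [44]
STORE 2 → []
LOAD 2  → [44]
NEG     → [-44]
NEG     → [44]
PUSH 3  → [44, 3]
STORE 2 → [44]
PUSH 4  → [44, 4]
DUP     → [44, 4, 4]
SUB     → [44, 0]
SUB     → [44]
POP     → []
LOAD 2  → [3]
PUSH 10 → [3, 10]
SWAP    → [10, 3]
ADD     → [13]
LOAD 2  → [13, 3]

[13, 3]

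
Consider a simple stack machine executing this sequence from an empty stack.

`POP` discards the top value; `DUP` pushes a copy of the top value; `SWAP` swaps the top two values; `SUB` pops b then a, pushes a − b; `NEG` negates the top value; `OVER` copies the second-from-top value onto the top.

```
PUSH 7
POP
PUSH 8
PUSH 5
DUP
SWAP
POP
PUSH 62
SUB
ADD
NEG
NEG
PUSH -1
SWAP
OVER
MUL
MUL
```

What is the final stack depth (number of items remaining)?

PUSH 7  : [7]
POP     : []
PUSH 8  : [8]
PUSH 5  : [8, 5]
DUP     : [8, 5, 5]
SWAP    : [8, 5, 5]
POP     : [8, 5]
PUSH 62 : [8, 5, 62]
SUB     : [8, -57]
ADD     : [-49]
NEG     : [49]
NEG     : [-49]
PUSH -1 : [-49, -1]
SWAP    : [-1, -49]
OVER    : [-1, -49, -1]
MUL     : [-1, 49]
MUL     : [-49]

1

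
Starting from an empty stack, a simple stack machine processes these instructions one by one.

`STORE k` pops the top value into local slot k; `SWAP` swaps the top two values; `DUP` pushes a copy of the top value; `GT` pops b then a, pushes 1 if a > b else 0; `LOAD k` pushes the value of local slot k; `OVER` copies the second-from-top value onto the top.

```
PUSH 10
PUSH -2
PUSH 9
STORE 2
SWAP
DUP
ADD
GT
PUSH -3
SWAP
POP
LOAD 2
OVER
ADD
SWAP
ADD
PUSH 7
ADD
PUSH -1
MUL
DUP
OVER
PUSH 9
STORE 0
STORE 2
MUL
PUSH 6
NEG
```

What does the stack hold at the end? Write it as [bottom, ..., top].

PUSH 10 -> 10
PUSH -2 -> 10 -2
PUSH 9  -> 10 -2 9
STORE 2 -> 10 -2
SWAP    -> -2 10
DUP     -> -2 10 10
ADD     -> -2 20
GT      -> 0
PUSH -3 -> 0 -3
SWAP    -> -3 0
POP     -> -3
LOAD 2  -> -3 9
OVER    -> -3 9 -3
ADD     -> -3 6
SWAP    -> 6 -3
ADD     -> 3
PUSH 7  -> 3 7
ADD     -> 10
PUSH -1 -> 10 -1
MUL     -> -10
DUP     -> -10 -10
OVER    -> -10 -10 -10
PUSH 9  -> -10 -10 -10 9
STORE 0 -> -10 -10 -10
STORE 2 -> -10 -10
MUL     -> 100
PUSH 6  -> 100 6
NEG     -> 100 -6

[100, -6]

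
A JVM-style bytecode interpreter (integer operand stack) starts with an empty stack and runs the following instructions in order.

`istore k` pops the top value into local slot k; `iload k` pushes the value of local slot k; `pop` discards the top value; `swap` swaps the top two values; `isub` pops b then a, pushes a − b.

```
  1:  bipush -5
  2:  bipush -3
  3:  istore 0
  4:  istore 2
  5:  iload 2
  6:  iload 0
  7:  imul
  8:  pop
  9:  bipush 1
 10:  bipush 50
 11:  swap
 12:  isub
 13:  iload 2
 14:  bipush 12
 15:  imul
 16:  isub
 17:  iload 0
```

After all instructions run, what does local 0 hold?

bipush -5 : [-5]
bipush -3 : [-5, -3]
istore 0  : [-5]
istore 2  : []
iload 2   : [-5]
iload 0   : [-5, -3]
imul      : [15]
pop       : []
bipush 1  : [1]
bipush 50 : [1, 50]
swap      : [50, 1]
isub      : [49]
iload 2   : [49, -5]
bipush 12 : [49, -5, 12]
imul      : [49, -60]
isub      : [109]
iload 0   : [109, -3]

-3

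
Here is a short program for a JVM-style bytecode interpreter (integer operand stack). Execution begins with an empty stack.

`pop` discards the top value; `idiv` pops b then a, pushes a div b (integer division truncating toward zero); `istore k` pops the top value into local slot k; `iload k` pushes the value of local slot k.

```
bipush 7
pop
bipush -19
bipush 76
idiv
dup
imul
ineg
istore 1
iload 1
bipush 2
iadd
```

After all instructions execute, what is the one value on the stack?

2

bipush 7   : 7
pop        : (empty)
bipush -19 : -19
bipush 76  : -19 76
idiv       : 0
dup        : 0 0
imul       : 0
ineg       : 0
istore 1   : (empty)
iload 1    : 0
bipush 2   : 0 2
iadd       : 2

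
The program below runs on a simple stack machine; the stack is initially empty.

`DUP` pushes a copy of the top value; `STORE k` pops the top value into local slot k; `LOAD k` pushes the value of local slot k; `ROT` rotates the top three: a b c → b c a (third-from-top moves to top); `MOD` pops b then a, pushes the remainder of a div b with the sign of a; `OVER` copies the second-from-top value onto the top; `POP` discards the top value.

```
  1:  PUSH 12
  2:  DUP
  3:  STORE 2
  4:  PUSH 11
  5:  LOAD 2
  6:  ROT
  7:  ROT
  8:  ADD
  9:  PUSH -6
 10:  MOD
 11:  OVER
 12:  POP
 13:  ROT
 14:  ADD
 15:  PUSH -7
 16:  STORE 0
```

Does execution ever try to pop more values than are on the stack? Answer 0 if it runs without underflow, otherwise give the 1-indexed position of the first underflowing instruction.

13

PUSH 12 : 12
DUP     : 12 12
STORE 2 : 12
PUSH 11 : 12 11
LOAD 2  : 12 11 12
ROT     : 11 12 12
ROT     : 12 12 11
ADD     : 12 23
PUSH -6 : 12 23 -6
MOD     : 12 5
OVER    : 12 5 12
POP     : 12 5
ROT  — needs 3 operands, stack has 2 → underflow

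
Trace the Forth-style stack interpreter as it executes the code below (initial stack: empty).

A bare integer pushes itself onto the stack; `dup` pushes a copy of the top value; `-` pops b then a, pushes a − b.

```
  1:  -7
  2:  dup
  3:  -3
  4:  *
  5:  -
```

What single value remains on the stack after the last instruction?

-7  → [-7]
dup → [-7, -7]
-3  → [-7, -7, -3]
*   → [-7, 21]
-   → [-28]

-28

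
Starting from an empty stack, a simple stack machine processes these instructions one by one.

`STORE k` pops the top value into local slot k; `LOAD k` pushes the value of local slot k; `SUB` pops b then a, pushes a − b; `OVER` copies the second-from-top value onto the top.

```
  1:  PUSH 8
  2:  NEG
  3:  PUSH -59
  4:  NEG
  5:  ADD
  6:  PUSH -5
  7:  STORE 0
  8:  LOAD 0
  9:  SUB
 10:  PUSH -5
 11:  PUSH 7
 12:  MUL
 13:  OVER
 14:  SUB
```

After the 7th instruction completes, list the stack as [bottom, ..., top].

PUSH 8    8
NEG       -8
PUSH -59  -8 -59
NEG       -8 59
ADD       51
PUSH -5   51 -5
STORE 0   51

[51]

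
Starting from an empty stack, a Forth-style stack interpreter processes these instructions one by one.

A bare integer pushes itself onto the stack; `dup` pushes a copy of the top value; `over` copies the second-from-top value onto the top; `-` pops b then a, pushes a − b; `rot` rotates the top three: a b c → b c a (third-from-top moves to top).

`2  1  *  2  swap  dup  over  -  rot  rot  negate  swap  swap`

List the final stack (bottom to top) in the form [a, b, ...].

2      → [2]
1      → [2, 1]
*      → [2]
2      → [2, 2]
swap   → [2, 2]
dup    → [2, 2, 2]
over   → [2, 2, 2, 2]
-      → [2, 2, 0]
rot    → [2, 0, 2]
rot    → [0, 2, 2]
negate → [0, 2, -2]
swap   → [0, -2, 2]
swap   → [0, 2, -2]

[0, 2, -2]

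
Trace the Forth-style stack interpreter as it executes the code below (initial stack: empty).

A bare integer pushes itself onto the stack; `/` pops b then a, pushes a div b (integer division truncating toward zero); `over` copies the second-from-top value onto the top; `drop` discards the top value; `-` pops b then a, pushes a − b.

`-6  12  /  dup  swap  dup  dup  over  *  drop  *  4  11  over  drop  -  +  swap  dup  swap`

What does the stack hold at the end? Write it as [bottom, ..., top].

-6    [-6]
12    [-6, 12]
/     [0]
dup   [0, 0]
swap  [0, 0]
dup   [0, 0, 0]
dup   [0, 0, 0, 0]
over  [0, 0, 0, 0, 0]
*     [0, 0, 0, 0]
drop  [0, 0, 0]
*     [0, 0]
4     [0, 0, 4]
11    [0, 0, 4, 11]
over  [0, 0, 4, 11, 4]
drop  [0, 0, 4, 11]
-     [0, 0, -7]
+     [0, -7]
swap  [-7, 0]
dup   [-7, 0, 0]
swap  [-7, 0, 0]

[-7, 0, 0]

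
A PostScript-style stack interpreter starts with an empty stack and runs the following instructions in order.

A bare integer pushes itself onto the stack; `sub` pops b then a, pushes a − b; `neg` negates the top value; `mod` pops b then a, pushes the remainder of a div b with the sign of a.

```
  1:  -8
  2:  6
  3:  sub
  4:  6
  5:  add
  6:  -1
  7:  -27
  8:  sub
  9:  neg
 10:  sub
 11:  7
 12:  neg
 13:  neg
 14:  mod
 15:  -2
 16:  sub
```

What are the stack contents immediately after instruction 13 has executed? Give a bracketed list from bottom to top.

[18, 7]

-8  : -8
6   : -8 6
sub : -14
6   : -14 6
add : -8
-1  : -8 -1
-27 : -8 -1 -27
sub : -8 26
neg : -8 -26
sub : 18
7   : 18 7
neg : 18 -7
neg : 18 7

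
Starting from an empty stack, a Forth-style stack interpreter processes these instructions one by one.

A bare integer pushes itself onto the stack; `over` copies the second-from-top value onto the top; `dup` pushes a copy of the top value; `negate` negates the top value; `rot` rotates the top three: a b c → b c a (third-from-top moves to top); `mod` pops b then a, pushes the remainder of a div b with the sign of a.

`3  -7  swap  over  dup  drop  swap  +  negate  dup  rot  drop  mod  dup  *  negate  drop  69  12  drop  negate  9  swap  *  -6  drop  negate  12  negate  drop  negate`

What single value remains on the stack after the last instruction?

3       3
-7      3 -7
swap    -7 3
over    -7 3 -7
dup     -7 3 -7 -7
drop    -7 3 -7
swap    -7 -7 3
+       -7 -4
negate  -7 4
dup     -7 4 4
rot     4 4 -7
drop    4 4
mod     0
dup     0 0
*       0
negate  0
drop    (empty)
69      69
12      69 12
drop    69
negate  -69
9       -69 9
swap    9 -69
*       -621
-6      -621 -6
drop    -621
negate  621
12      621 12
negate  621 -12
drop    621
negate  -621

-621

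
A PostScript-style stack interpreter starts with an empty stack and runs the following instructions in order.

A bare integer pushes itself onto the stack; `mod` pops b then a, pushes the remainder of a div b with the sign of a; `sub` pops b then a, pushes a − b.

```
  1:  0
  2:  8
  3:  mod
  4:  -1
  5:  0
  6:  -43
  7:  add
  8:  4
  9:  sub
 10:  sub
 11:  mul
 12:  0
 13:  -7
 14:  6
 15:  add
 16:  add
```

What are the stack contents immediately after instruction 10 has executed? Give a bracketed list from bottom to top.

0   → 0
8   → 0 8
mod → 0
-1  → 0 -1
0   → 0 -1 0
-43 → 0 -1 0 -43
add → 0 -1 -43
4   → 0 -1 -43 4
sub → 0 -1 -47
sub → 0 46

[0, 46]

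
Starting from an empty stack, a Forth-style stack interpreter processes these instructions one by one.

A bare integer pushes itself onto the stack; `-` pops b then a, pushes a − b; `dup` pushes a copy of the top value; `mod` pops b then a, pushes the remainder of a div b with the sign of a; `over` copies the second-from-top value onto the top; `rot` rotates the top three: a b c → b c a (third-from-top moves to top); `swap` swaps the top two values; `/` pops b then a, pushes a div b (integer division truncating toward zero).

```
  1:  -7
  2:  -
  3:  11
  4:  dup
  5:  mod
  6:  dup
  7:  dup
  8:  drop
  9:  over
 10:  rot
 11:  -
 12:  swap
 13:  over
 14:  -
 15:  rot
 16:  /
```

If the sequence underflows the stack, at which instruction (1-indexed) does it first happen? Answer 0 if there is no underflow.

2

-7 : -7
-  — needs 2 operands, stack has 1 → underflow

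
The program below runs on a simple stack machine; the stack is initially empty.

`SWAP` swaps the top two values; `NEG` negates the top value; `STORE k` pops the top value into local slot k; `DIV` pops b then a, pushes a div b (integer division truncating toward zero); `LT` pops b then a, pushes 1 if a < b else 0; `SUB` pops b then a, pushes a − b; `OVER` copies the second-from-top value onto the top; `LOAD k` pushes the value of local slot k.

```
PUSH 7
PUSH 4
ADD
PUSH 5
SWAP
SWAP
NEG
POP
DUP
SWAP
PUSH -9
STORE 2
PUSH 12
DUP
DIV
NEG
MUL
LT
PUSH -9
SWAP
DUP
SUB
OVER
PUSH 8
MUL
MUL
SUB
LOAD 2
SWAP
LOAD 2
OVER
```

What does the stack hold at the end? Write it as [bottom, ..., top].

PUSH 7  : 7
PUSH 4  : 7 4
ADD     : 11
PUSH 5  : 11 5
SWAP    : 5 11
SWAP    : 11 5
NEG     : 11 -5
POP     : 11
DUP     : 11 11
SWAP    : 11 11
PUSH -9 : 11 11 -9
STORE 2 : 11 11
PUSH 12 : 11 11 12
DUP     : 11 11 12 12
DIV     : 11 11 1
NEG     : 11 11 -1
MUL     : 11 -11
LT      : 0
PUSH -9 : 0 -9
SWAP    : -9 0
DUP     : -9 0 0
SUB     : -9 0
OVER    : -9 0 -9
PUSH 8  : -9 0 -9 8
MUL     : -9 0 -72
MUL     : -9 0
SUB     : -9
LOAD 2  : -9 -9
SWAP    : -9 -9
LOAD 2  : -9 -9 -9
OVER    : -9 -9 -9 -9

[-9, -9, -9, -9]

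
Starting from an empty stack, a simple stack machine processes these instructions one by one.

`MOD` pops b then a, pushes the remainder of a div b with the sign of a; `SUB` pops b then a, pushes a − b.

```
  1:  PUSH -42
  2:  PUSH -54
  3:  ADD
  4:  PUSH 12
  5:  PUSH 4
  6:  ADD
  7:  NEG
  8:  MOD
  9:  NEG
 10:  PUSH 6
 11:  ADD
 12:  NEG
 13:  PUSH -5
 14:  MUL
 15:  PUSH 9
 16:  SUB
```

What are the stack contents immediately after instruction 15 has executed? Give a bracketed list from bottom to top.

[30, 9]

PUSH -42 → [-42]
PUSH -54 → [-42, -54]
ADD      → [-96]
PUSH 12  → [-96, 12]
PUSH 4   → [-96, 12, 4]
ADD      → [-96, 16]
NEG      → [-96, -16]
MOD      → [0]
NEG      → [0]
PUSH 6   → [0, 6]
ADD      → [6]
NEG      → [-6]
PUSH -5  → [-6, -5]
MUL      → [30]
PUSH 9   → [30, 9]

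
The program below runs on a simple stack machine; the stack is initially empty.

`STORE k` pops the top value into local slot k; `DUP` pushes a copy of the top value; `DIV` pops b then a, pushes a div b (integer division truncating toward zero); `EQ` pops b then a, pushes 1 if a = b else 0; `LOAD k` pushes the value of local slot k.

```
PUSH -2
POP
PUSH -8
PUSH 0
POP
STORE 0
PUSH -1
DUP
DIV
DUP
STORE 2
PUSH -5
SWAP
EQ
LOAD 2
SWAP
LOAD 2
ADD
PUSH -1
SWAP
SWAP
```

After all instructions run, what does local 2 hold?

1

PUSH -2  -2
POP      (empty)
PUSH -8  -8
PUSH 0   -8 0
POP      -8
STORE 0  (empty)
PUSH -1  -1
DUP      -1 -1
DIV      1
DUP      1 1
STORE 2  1
PUSH -5  1 -5
SWAP     -5 1
EQ       0
LOAD 2   0 1
SWAP     1 0
LOAD 2   1 0 1
ADD      1 1
PUSH -1  1 1 -1
SWAP     1 -1 1
SWAP     1 1 -1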